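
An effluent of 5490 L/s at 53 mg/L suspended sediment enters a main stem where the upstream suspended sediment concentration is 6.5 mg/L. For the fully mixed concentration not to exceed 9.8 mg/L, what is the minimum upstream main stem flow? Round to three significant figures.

71900 L/s

Set C_mix = 9.8: (Q·6.500 + 5490·53.00) / (Q + 5490) = 9.8
→ Q = 5490·(53.00 − 9.8)/(9.8 − 6.500) = 71870 L/s.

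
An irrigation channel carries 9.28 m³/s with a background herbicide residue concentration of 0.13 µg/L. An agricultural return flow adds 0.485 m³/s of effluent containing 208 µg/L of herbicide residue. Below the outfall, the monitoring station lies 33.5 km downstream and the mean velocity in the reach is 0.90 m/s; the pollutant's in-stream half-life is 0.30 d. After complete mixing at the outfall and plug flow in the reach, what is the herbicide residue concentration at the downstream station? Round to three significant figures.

3.86 µg/L

Mass balance: C = (9.280·0.1300 + 0.4850·208.0) / 9.765 = 102.1/9.765 = 10.45 µg/L.
Travel time t = 33.5·1000 / 0.90 = 37220 s = 10.34 h.
Half-life 0.30 d → k = ln 2 / 0.30 = 2.310 d⁻¹.
After decay, C = 10.45 × e^(−kt) = 10.45 × 0.3696 = 3.864 µg/L.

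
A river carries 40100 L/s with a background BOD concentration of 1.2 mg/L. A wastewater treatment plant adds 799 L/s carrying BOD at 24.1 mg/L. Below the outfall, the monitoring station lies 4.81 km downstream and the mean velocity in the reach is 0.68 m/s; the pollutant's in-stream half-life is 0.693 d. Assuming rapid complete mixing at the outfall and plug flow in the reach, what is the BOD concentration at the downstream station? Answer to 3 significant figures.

Mass balance: C = (40100·1.200 + 799.0·24.10) / 40900 = 67380/40900 = 1.647 mg/L.
Travel time t = 4.81·1000 / 0.68 = 7074 s = 1.965 h.
Half-life 0.693 d → k = ln 2 / 0.693 = 1.000 d⁻¹.
Decay over the reach: 1.647·exp(−kt) = 1.647·0.9214 = 1.518 mg/L.

1.52 mg/L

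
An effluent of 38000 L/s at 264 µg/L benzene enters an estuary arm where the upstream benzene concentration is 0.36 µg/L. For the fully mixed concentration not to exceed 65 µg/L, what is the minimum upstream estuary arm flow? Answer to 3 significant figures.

117000 L/s

Set C_mix = 65: (Q·0.3600 + 38000·264.0) / (Q + 38000) = 65
→ Q = 38000·(264.0 − 65)/(65 − 0.3600) = 117000 L/s.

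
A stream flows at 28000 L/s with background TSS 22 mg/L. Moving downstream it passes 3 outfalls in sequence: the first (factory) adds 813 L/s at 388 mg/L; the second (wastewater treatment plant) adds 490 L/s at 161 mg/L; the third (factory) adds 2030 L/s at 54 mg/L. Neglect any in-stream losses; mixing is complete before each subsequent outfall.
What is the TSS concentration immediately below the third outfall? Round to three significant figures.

After outfall 1: Q = 28000 + 813.0 = 28810 L/s; C = (28000·22.00 + 813.0·388.0)/28810 = 32.33 mg/L.
After outfall 2: Q = 28810 + 490.0 = 29300 L/s; C = (28810·32.33 + 490.0·161.0)/29300 = 34.48 mg/L.
After outfall 3: Q = 29300 + 2030 = 31330 L/s; C = (29300·34.48 + 2030·54.00)/31330 = 35.74 mg/L.

35.7 mg/L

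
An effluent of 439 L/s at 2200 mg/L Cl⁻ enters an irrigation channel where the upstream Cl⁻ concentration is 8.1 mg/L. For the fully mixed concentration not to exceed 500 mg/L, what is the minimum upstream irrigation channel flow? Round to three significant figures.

Set C_mix = 500: (Q·8.100 + 439.0·2200) / (Q + 439.0) = 500
→ Q = 439.0·(2200 − 500)/(500 − 8.100) = 1517 L/s.

1520 L/s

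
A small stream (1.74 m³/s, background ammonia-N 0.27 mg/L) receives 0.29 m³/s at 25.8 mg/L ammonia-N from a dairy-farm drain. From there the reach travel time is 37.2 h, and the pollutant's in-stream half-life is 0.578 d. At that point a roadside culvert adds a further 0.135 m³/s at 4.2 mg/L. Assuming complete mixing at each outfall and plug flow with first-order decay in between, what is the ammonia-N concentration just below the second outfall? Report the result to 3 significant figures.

0.834 mg/L

Mass balance: C = (1.740·0.2700 + 0.2900·25.80) / 2.030 = 7.952/2.030 = 3.917 mg/L; combined flow 2.030 m³/s.
Half-life 0.578 d → k = ln 2 / 0.578 = 1.199 d⁻¹.
After decay, C = 3.917 × e^(−kt) = 3.917 × 0.1559 = 0.6105 mg/L.
At the second outfall, C = (2.030·0.6105 + 0.1350·4.200) / (2.030 + 0.1350) = 0.8344 mg/L.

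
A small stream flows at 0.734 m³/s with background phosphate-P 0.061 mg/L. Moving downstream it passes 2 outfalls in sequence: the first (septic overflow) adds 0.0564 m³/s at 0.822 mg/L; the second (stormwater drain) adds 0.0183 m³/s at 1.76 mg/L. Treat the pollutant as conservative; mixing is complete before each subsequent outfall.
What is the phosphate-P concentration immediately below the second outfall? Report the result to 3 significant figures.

0.153 mg/L

After outfall 1: Q = 0.7340 + 0.05640 = 0.7904 m³/s; C = (0.7340·0.06100 + 0.05640·0.8220)/0.7904 = 0.1153 mg/L.
After outfall 2: Q = 0.7904 + 0.01830 = 0.8087 m³/s; C = (0.7904·0.1153 + 0.01830·1.760)/0.8087 = 0.1525 mg/L.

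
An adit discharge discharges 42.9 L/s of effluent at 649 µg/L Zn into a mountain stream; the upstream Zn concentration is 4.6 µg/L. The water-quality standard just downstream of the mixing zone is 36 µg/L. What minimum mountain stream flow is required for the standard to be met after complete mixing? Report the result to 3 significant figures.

Set C_mix = 36: (Q·4.600 + 42.90·649.0) / (Q + 42.90) = 36
→ Q = 42.90·(649.0 − 36)/(36 − 4.600) = 837.5 L/s.

838 L/s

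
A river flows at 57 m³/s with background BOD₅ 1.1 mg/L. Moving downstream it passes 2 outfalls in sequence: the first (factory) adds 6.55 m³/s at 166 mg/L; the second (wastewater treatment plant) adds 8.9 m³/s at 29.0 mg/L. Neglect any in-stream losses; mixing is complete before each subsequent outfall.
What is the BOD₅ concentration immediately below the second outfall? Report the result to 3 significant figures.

19.4 mg/L

Outfall 1: combined Q = 63.55 m³/s; C = (57.00·1.100 + 6.550·166.0)/63.55 = 18.10 mg/L.
Outfall 2: combined Q = 72.45 m³/s; C = (63.55·18.10 + 8.900·29.00)/72.45 = 19.44 mg/L.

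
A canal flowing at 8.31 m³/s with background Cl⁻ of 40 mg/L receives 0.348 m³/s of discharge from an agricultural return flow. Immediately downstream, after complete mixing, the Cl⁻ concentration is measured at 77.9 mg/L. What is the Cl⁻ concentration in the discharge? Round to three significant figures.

983 mg/L

Mass balance: 8.310·40.00 + 0.3480·Cₑ = 8.658·77.90
→ Cₑ = (8.658·77.90 − 8.310·40.00) / 0.3480 = 982.9 mg/L.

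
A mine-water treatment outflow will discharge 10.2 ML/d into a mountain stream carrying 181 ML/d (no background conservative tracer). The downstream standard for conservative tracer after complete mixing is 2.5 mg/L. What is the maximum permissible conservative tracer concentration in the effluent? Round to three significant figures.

46.9 mg/L

At the limit, (Qr·Cr + Qe·Cₑ)/(Qr + Qe) = 2.5:
Cₑ = (191.2·2.5 − 181.0·0) / 10.20 = 46.86 mg/L.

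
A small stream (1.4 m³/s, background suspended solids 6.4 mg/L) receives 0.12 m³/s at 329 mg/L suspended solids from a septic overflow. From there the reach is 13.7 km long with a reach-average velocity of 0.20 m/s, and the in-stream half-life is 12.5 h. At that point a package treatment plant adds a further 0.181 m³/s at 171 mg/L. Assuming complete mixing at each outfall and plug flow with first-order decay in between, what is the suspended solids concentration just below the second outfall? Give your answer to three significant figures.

After mixing, C = (1.400·6.400 + 0.1200·329.0) / 1.520 = 48.44/1.520 = 31.87 mg/L; combined flow 1.520 m³/s.
Travel time t = 13.7·1000 / 0.20 = 68500 s = 19.03 h.
Half-life 12.5 h → k = ln 2 / 12.5 = 0.05545 h⁻¹ = 1.331 d⁻¹.
First-order decay: C = 31.87·exp(−k·t) = 31.87·0.3481 = 11.09 mg/L.
At the second outfall, C = (1.520·11.09 + 0.1810·171.0) / (1.520 + 0.1810) = 28.11 mg/L.

28.1 mg/L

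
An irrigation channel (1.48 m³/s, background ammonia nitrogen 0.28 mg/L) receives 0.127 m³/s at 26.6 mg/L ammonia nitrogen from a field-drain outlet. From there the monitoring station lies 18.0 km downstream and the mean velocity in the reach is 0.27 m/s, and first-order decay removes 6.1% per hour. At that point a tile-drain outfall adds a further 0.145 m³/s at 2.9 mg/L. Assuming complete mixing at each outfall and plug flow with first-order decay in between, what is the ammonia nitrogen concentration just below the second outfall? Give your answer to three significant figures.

Mass balance: C = (1.480·0.2800 + 0.1270·26.60) / 1.607 = 3.793/1.607 = 2.360 mg/L; combined flow 1.607 m³/s.
Travel time t = 18.0·1000 / 0.27 = 66670 s = 18.52 h.
6.1%/h lost → k = −ln(1 − 0.061) = 0.06294 h⁻¹.
After decay, C = 2.360 × e^(−kt) = 2.360 × 0.3118 = 0.7357 mg/L.
At the second outfall, C = (1.607·0.7357 + 0.1450·2.900) / (1.607 + 0.1450) = 0.9149 mg/L.

0.915 mg/L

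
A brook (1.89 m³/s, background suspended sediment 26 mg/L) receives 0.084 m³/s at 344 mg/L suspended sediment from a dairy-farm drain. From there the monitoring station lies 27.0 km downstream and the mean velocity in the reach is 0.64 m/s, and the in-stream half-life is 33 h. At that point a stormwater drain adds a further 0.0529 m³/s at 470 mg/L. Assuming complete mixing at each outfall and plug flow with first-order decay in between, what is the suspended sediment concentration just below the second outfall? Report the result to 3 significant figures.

Conservation of mass: C = (1.890·26.00 + 0.08400·344.0) / 1.974 = 78.04/1.974 = 39.53 mg/L; combined flow 1.974 m³/s.
Travel time t = 27.0·1000 / 0.64 = 42190 s = 11.72 h.
Half-life 33 h → k = ln 2 / 33 = 0.02100 h⁻¹ = 0.5041 d⁻¹.
After decay, C = 39.53 × e^(−kt) = 39.53 × 0.7818 = 30.91 mg/L.
At the second outfall, C = (1.974·30.91 + 0.05290·470.0) / (1.974 + 0.05290) = 42.37 mg/L.

42.4 mg/L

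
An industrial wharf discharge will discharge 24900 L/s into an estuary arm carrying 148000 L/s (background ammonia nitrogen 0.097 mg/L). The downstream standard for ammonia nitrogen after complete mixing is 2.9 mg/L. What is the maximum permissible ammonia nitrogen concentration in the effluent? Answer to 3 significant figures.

At the limit, (Qr·Cr + Qe·Cₑ)/(Qr + Qe) = 2.9:
Cₑ = (172900·2.9 − 148000·0.09700) / 24900 = 19.56 mg/L.

19.6 mg/L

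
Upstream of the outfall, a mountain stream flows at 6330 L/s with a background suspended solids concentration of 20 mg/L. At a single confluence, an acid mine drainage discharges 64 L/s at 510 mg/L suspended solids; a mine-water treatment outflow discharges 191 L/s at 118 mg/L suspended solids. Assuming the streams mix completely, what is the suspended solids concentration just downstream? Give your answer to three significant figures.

After mixing, C = (6330·20.00 + 64.00·510.0 + 191.0·118.0) / 6585 = 181800/6585 = 27.60 mg/L.

27.6 mg/L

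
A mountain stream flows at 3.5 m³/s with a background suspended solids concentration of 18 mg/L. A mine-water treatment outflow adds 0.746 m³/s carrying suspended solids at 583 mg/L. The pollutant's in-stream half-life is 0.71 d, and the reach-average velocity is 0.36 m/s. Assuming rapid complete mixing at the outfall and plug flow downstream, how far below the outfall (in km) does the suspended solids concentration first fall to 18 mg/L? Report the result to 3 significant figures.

59.7 km

Flow-weighted average: C = (3.500·18.00 + 0.7460·583.0) / 4.246 = 497.9/4.246 = 117.3 mg/L.
Half-life 0.71 d → k = ln 2 / 0.71 = 0.9763 d⁻¹.
Set 117.3·exp(−k·t) = 18 → t = ln(117.3/18)/k = 165900 s = 46.07 h.
Distance = v·t = 0.36·165900 = 59710 m = 59.71 km.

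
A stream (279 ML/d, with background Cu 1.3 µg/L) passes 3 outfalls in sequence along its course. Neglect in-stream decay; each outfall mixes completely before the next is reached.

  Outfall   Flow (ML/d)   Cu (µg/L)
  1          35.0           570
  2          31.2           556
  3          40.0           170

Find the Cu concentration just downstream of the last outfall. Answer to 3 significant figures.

After outfall 1: Q = 279.0 + 35.00 = 314.0 ML/d; C = (279.0·1.300 + 35.00·570.0)/314.0 = 64.69 µg/L.
After outfall 2: Q = 314.0 + 31.20 = 345.2 ML/d; C = (314.0·64.69 + 31.20·556.0)/345.2 = 109.1 µg/L.
After outfall 3: Q = 345.2 + 40.00 = 385.2 ML/d; C = (345.2·109.1 + 40.00·170.0)/385.2 = 115.4 µg/L.

115 µg/L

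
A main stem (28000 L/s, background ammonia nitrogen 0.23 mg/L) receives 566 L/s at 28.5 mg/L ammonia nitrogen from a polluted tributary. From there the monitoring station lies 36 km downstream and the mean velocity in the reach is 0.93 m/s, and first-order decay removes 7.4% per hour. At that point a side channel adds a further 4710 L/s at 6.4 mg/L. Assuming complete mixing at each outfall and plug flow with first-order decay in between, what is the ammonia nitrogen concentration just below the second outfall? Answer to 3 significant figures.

1.20 mg/L

Conservation of mass: C = (28000·0.2300 + 566.0·28.50) / 28570 = 22570/28570 = 0.7901 mg/L; combined flow 28570 L/s.
Travel time t = 36·1000 / 0.93 = 38710 s = 10.75 h.
7.4%/h lost → k = −ln(1 − 0.074) = 0.07688 h⁻¹.
First-order decay: C = 0.7901·exp(−k·t) = 0.7901·0.4375 = 0.3457 mg/L.
Second outfall: C = (28570·0.3457 + 4710·6.400)/33280 = 1.203 mg/L.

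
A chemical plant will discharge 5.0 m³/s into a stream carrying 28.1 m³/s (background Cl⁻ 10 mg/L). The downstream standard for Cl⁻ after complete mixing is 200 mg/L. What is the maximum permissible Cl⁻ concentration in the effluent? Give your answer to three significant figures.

At the limit, (Qr·Cr + Qe·Cₑ)/(Qr + Qe) = 200:
Cₑ = (33.10·200 − 28.10·10.00) / 5.000 = 1268 mg/L.

1270 mg/L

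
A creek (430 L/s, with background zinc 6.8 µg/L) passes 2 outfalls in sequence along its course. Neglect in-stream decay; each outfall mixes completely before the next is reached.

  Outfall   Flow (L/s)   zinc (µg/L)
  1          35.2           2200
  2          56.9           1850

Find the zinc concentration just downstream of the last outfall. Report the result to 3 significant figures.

After outfall 1: Q = 430.0 + 35.20 = 465.2 L/s; C = (430.0·6.800 + 35.20·2200)/465.2 = 172.8 µg/L.
After outfall 2: Q = 465.2 + 56.90 = 522.1 L/s; C = (465.2·172.8 + 56.90·1850)/522.1 = 355.5 µg/L.

356 µg/L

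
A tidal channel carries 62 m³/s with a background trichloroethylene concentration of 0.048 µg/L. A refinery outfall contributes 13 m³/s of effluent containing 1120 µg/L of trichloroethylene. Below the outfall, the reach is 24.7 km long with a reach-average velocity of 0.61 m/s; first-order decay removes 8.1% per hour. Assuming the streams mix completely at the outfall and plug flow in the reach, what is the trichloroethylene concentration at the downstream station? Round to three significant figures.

75.1 µg/L

Conservation of mass: C = (62.00·0.04800 + 13.00·1120) / 75.00 = 14560/75.00 = 194.2 µg/L.
Travel time t = 24.7·1000 / 0.61 = 40490 s = 11.25 h.
8.1%/h lost → k = −ln(1 − 0.081) = 0.08447 h⁻¹.
After decay, C = 194.2 × e^(−kt) = 194.2 × 0.3867 = 75.09 µg/L.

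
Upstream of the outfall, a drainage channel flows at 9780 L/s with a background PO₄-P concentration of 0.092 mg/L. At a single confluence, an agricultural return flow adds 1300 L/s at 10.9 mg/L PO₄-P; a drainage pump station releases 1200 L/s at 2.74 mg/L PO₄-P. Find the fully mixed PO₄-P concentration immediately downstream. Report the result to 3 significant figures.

1.49 mg/L

Conservation of mass: C = (9780·0.09200 + 1300·10.90 + 1200·2.740) / 12280 = 18360/12280 = 1.495 mg/L.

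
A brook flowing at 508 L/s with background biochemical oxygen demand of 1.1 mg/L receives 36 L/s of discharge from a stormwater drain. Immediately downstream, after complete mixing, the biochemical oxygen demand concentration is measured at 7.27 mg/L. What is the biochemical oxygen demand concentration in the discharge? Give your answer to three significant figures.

94.3 mg/L

Mass balance: 508.0·1.100 + 36.00·Cₑ = 544.0·7.270
→ Cₑ = (544.0·7.270 − 508.0·1.100) / 36.00 = 94.34 mg/L.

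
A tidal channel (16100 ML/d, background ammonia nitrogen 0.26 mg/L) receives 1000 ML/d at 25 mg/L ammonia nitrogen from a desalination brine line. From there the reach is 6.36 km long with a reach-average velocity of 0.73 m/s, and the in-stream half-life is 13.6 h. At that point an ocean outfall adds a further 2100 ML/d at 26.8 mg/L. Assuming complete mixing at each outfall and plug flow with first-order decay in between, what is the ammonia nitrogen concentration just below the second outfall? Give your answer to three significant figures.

Mass balance: C = (16100·0.2600 + 1000·25.00) / 17100 = 29190/17100 = 1.707 mg/L; combined flow 17100 ML/d.
Travel time t = 6.36·1000 / 0.73 = 8712 s = 2.420 h.
Half-life 13.6 h → k = ln 2 / 13.6 = 0.05097 h⁻¹ = 1.223 d⁻¹.
After decay, C = 1.707 × e^(−kt) = 1.707 × 0.8840 = 1.509 mg/L.
Second outfall: C = (17100·1.509 + 2100·26.80)/19200 = 4.275 mg/L.

4.27 mg/L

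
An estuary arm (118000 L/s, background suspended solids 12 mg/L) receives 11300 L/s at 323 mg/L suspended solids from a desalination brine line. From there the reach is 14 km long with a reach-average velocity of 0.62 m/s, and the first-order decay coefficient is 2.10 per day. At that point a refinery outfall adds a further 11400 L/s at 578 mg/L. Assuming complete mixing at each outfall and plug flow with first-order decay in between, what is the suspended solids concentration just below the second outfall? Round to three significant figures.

After mixing, C = (118000·12.00 + 11300·323.0) / 129300 = 5066000/129300 = 39.18 mg/L; combined flow 129300 L/s.
Travel time t = 14·1000 / 0.62 = 22580 s = 6.272 h.
After decay, C = 39.18 × e^(−kt) = 39.18 × 0.5776 = 22.63 mg/L.
Second outfall: C = (129300·22.63 + 11400·578.0)/140700 = 67.63 mg/L.

67.6 mg/L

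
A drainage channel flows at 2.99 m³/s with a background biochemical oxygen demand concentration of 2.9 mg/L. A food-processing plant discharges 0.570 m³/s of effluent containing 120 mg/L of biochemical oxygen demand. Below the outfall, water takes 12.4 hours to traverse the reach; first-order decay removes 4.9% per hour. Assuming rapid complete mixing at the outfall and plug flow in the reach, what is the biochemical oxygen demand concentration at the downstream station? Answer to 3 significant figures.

11.6 mg/L

Conservation of mass: C = (2.990·2.900 + 0.5700·120.0) / 3.560 = 77.07/3.560 = 21.65 mg/L.
4.9%/h lost → k = −ln(1 − 0.049) = 0.05024 h⁻¹.
Decay over the reach: 21.65·exp(−kt) = 21.65·0.5363 = 11.61 mg/L.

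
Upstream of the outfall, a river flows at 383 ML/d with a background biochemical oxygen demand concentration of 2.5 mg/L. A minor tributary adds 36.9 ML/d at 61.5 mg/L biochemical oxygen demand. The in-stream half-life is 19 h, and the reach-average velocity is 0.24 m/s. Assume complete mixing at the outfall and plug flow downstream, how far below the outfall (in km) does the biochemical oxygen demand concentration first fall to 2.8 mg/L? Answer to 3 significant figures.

23.9 km

After mixing, C = (383.0·2.500 + 36.90·61.50) / 419.9 = 3227/419.9 = 7.685 mg/L.
Half-life 19 h → k = ln 2 / 19 = 0.03648 h⁻¹ = 0.8756 d⁻¹.
Set 7.685·exp(−k·t) = 2.8 → t = ln(7.685/2.8)/k = 99630 s = 27.68 h.
Distance = v·t = 0.24·99630 = 23910 m = 23.91 km.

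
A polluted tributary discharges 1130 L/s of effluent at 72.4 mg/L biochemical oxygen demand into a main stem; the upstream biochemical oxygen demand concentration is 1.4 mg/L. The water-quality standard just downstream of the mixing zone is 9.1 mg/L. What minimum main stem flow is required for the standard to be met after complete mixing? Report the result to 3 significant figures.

Set C_mix = 9.1: (Q·1.400 + 1130·72.40) / (Q + 1130) = 9.1
→ Q = 1130·(72.40 − 9.1)/(9.1 − 1.400) = 9289 L/s.

9290 L/s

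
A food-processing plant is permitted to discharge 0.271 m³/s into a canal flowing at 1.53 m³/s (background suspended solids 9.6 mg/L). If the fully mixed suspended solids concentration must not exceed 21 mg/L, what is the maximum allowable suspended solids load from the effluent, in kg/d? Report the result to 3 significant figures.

Mass balance at the limit: 1.530·9.600 + 0.2710·Cₑ = 1.801·21 → Cₑ = 85.36 mg/L.
Load = 0.2710 m³/s × 85.36 g/m³ × 86 400 s/d = 1999 kg/d.

2000 kg/d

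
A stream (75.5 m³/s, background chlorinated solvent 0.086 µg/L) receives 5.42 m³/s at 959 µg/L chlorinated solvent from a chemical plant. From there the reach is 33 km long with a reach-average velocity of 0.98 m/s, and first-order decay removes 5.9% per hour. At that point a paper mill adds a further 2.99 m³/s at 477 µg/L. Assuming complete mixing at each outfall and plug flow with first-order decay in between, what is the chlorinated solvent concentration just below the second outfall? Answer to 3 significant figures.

52.1 µg/L

Flow-weighted average: C = (75.50·0.08600 + 5.420·959.0) / 80.92 = 5204/80.92 = 64.31 µg/L; combined flow 80.92 m³/s.
Travel time t = 33·1000 / 0.98 = 33670 s = 9.354 h.
5.9%/h lost → k = −ln(1 − 0.059) = 0.06081 h⁻¹.
Applying C = C₀e^(−kt): 64.31 × 0.5662 = 36.41 µg/L.
At the second outfall, C = (80.92·36.41 + 2.990·477.0) / (80.92 + 2.990) = 52.11 µg/L.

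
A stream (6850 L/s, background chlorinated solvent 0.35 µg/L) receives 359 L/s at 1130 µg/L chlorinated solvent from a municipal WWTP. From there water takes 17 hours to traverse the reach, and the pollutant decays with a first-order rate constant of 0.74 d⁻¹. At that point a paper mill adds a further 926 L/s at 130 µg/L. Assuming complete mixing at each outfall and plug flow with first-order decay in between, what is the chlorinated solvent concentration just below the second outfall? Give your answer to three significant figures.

After mixing, C = (6850·0.3500 + 359.0·1130) / 7209 = 408100/7209 = 56.61 µg/L; combined flow 7209 L/s.
Applying C = C₀e^(−kt): 56.61 × 0.5920 = 33.51 µg/L.
Second outfall: C = (7209·33.51 + 926.0·130.0)/8135 = 44.50 µg/L.

44.5 µg/L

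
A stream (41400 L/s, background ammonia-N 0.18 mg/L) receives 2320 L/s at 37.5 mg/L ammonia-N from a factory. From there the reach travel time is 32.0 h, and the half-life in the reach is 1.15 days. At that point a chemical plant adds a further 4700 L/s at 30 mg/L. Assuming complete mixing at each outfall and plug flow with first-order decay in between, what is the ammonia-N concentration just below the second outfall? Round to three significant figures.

3.79 mg/L

Flow-weighted average: C = (41400·0.1800 + 2320·37.50) / 43720 = 94450/43720 = 2.160 mg/L; combined flow 43720 L/s.
Half-life 1.15 d → k = ln 2 / 1.15 = 0.6027 d⁻¹.
Applying C = C₀e^(−kt): 2.160 × 0.4477 = 0.9672 mg/L.
Second outfall: C = (43720·0.9672 + 4700·30.00)/48420 = 3.785 mg/L.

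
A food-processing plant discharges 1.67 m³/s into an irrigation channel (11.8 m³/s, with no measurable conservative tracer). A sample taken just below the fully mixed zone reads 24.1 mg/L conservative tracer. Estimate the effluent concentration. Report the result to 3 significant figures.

Mass balance: 11.80·0 + 1.670·Cₑ = 13.47·24.10
→ Cₑ = (13.47·24.10 − 11.80·0) / 1.670 = 194.4 mg/L.

194 mg/L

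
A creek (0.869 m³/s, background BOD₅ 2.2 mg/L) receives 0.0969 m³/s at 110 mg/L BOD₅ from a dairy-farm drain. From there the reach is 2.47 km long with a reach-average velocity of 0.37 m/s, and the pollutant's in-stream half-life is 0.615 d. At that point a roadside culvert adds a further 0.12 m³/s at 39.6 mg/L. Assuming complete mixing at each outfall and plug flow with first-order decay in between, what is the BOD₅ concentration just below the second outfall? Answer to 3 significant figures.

Mass balance: C = (0.8690·2.200 + 0.09690·110.0) / 0.9659 = 12.57/0.9659 = 13.01 mg/L; combined flow 0.9659 m³/s.
Travel time t = 2.47·1000 / 0.37 = 6676 s = 1.854 h.
Half-life 0.615 d → k = ln 2 / 0.615 = 1.127 d⁻¹.
First-order decay: C = 13.01·exp(−k·t) = 13.01·0.9166 = 11.93 mg/L.
Second outfall: C = (0.9659·11.93 + 0.1200·39.60)/1.086 = 14.99 mg/L.

15.0 mg/L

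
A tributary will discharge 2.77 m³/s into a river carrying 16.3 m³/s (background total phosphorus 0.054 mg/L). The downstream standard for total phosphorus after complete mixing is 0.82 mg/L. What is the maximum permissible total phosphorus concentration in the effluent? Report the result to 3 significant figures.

At the limit, (Qr·Cr + Qe·Cₑ)/(Qr + Qe) = 0.82:
Cₑ = (19.07·0.82 − 16.30·0.05400) / 2.770 = 5.328 mg/L.

5.33 mg/L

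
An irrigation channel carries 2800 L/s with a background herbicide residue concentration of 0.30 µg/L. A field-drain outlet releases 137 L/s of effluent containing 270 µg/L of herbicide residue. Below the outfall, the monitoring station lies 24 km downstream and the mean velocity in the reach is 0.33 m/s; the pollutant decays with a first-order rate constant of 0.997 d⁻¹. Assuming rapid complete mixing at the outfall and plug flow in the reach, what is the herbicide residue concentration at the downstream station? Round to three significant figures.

5.56 µg/L

Mixed concentration C = ΣQC/ΣQ = (2800·0.3000 + 137.0·270.0) / 2937 = 37830/2937 = 12.88 µg/L.
Travel time t = 24·1000 / 0.33 = 72730 s = 20.20 h.
Applying C = C₀e^(−kt): 12.88 × 0.4320 = 5.565 µg/L.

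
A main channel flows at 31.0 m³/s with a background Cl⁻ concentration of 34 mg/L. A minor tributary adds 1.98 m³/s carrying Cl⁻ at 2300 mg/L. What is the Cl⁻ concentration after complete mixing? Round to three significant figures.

170 mg/L

Mixed concentration C = ΣQC/ΣQ = (31.00·34.00 + 1.980·2300) / 32.98 = 5608/32.98 = 170.0 mg/L.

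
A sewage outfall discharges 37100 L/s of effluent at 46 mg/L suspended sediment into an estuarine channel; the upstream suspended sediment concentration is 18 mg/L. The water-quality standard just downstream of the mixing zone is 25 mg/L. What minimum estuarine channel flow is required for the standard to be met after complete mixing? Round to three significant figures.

Set C_mix = 25: (Q·18.00 + 37100·46.00) / (Q + 37100) = 25
→ Q = 37100·(46.00 − 25)/(25 − 18.00) = 111300 L/s.

111000 L/s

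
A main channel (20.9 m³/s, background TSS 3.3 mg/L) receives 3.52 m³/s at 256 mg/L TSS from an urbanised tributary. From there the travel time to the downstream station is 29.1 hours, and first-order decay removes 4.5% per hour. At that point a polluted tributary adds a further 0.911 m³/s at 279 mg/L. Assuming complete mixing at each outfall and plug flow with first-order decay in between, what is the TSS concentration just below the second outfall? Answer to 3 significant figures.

Flow-weighted average: C = (20.90·3.300 + 3.520·256.0) / 24.42 = 970.1/24.42 = 39.73 mg/L; combined flow 24.42 m³/s.
4.5%/h lost → k = −ln(1 − 0.045) = 0.04604 h⁻¹.
Decay over the reach: 39.73·exp(−kt) = 39.73·0.2619 = 10.40 mg/L.
Second outfall: C = (24.42·10.40 + 0.9110·279.0)/25.33 = 20.06 mg/L.

20.1 mg/L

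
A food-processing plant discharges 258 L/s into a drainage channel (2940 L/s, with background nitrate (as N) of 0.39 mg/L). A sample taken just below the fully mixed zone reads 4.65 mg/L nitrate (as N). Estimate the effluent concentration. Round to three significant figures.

Mass balance: 2940·0.3900 + 258.0·Cₑ = 3198·4.650
→ Cₑ = (3198·4.650 − 2940·0.3900) / 258.0 = 53.19 mg/L.

53.2 mg/L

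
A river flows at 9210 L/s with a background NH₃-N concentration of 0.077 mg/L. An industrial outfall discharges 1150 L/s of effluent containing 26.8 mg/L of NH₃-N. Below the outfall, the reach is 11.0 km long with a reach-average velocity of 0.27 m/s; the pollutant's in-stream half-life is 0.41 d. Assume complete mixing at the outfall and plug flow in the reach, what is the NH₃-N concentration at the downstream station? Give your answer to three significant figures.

1.37 mg/L

After mixing, C = (9210·0.07700 + 1150·26.80) / 10360 = 31530/10360 = 3.043 mg/L.
Travel time t = 11.0·1000 / 0.27 = 40740 s = 11.32 h.
Half-life 0.41 d → k = ln 2 / 0.41 = 1.691 d⁻¹.
Decay over the reach: 3.043·exp(−kt) = 3.043·0.4506 = 1.371 mg/L.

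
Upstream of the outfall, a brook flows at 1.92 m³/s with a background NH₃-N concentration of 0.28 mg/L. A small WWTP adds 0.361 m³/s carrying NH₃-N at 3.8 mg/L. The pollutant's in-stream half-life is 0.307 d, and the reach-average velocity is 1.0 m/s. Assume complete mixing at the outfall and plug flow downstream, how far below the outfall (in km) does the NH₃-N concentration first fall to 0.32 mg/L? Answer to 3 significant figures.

36.8 km

Mixed concentration C = ΣQC/ΣQ = (1.920·0.2800 + 0.3610·3.800) / 2.281 = 1.909/2.281 = 0.8371 mg/L.
Half-life 0.307 d → k = ln 2 / 0.307 = 2.258 d⁻¹.
Set 0.8371·exp(−k·t) = 0.32 → t = ln(0.8371/0.32)/k = 36800 s = 10.22 h.
Distance = v·t = 1.0·36800 = 36800 m = 36.80 km.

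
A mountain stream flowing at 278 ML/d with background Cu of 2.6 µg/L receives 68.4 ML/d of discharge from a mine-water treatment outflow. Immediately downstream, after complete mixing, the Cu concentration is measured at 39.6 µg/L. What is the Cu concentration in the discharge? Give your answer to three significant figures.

190 µg/L

Mass balance: 278.0·2.600 + 68.40·Cₑ = 346.4·39.60
→ Cₑ = (346.4·39.60 − 278.0·2.600) / 68.40 = 190.0 µg/L.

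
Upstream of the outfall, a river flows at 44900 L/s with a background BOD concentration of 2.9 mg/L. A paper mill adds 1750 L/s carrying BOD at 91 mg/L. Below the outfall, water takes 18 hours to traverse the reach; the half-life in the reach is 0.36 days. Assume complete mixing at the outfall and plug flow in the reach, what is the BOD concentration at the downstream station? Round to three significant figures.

1.46 mg/L

Mass balance: C = (44900·2.900 + 1750·91.00) / 46650 = 289500/46650 = 6.205 mg/L.
Half-life 0.36 d → k = ln 2 / 0.36 = 1.925 d⁻¹.
After decay, C = 6.205 × e^(−kt) = 6.205 × 0.2360 = 1.464 mg/L.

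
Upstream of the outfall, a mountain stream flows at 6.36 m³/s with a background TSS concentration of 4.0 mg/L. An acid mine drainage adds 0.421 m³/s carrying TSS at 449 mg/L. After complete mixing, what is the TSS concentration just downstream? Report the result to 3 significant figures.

Mixed concentration C = ΣQC/ΣQ = (6.360·4.000 + 0.4210·449.0) / 6.781 = 214.5/6.781 = 31.63 mg/L.

31.6 mg/L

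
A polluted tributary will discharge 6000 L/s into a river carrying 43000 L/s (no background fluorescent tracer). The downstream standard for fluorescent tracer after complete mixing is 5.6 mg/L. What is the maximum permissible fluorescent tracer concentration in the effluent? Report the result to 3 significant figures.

At the limit, (Qr·Cr + Qe·Cₑ)/(Qr + Qe) = 5.6:
Cₑ = (49000·5.6 − 43000·0) / 6000 = 45.73 mg/L.

45.7 mg/L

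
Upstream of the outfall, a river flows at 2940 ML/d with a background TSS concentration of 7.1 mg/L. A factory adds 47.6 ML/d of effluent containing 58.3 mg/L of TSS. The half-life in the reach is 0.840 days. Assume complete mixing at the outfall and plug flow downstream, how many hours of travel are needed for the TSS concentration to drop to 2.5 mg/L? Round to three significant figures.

33.5 h

Mixed concentration C = ΣQC/ΣQ = (2940·7.100 + 47.60·58.30) / 2988 = 23650/2988 = 7.916 mg/L.
Half-life 0.840 d → k = ln 2 / 0.840 = 0.8252 d⁻¹.
7.916·exp(−k·t) = 2.5 → t = ln(7.916/2.5)/k = 120700 s = 33.52 h.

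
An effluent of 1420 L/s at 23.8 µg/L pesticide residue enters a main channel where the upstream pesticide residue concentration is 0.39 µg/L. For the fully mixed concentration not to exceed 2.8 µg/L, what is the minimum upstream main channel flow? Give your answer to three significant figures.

12400 L/s

Set C_mix = 2.8: (Q·0.3900 + 1420·23.80) / (Q + 1420) = 2.8
→ Q = 1420·(23.80 − 2.8)/(2.8 − 0.3900) = 12370 L/s.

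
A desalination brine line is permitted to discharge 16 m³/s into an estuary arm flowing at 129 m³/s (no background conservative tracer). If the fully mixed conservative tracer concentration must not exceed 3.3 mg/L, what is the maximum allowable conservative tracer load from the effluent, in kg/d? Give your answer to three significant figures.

41300 kg/d

Mass balance at the limit: 129.0·0 + 16.00·Cₑ = 145.0·3.3 → Cₑ = 29.91 mg/L.
Load = 16.00 m³/s × 29.91 g/m³ × 86 400 s/d = 41340 kg/d.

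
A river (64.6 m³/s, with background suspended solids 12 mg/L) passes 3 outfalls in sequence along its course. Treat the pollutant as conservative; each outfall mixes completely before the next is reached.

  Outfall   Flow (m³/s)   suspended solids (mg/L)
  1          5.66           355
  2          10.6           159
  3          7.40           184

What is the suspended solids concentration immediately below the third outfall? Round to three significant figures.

66.1 mg/L

Outfall 1: combined Q = 70.26 m³/s; C = (64.60·12.00 + 5.660·355.0)/70.26 = 39.63 mg/L.
Outfall 2: combined Q = 80.86 m³/s; C = (70.26·39.63 + 10.60·159.0)/80.86 = 55.28 mg/L.
Outfall 3: combined Q = 88.26 m³/s; C = (80.86·55.28 + 7.400·184.0)/88.26 = 66.07 mg/L.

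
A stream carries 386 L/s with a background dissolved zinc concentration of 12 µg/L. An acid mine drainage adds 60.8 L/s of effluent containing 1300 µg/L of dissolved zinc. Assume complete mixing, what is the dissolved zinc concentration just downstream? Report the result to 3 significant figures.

187 µg/L

Conservation of mass: C = (386.0·12.00 + 60.80·1300) / 446.8 = 83670/446.8 = 187.3 µg/L.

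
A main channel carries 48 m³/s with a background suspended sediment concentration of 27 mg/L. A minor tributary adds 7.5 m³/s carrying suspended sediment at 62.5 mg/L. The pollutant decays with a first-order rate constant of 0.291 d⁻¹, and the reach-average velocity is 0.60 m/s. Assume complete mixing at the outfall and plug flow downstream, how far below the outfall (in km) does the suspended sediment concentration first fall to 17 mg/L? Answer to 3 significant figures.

112 km

Mixed concentration C = ΣQC/ΣQ = (48.00·27.00 + 7.500·62.50) / 55.50 = 1765/55.50 = 31.80 mg/L.
Set 31.80·exp(−k·t) = 17 → t = ln(31.80/17)/k = 185900 s = 51.64 h.
Distance = v·t = 0.60·185900 = 111500 m = 111.5 km.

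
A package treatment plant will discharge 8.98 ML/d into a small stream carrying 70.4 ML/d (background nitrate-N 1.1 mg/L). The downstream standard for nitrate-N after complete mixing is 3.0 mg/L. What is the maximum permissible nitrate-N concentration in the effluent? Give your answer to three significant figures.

At the limit, (Qr·Cr + Qe·Cₑ)/(Qr + Qe) = 3.0:
Cₑ = (79.38·3.0 − 70.40·1.100) / 8.980 = 17.90 mg/L.

17.9 mg/L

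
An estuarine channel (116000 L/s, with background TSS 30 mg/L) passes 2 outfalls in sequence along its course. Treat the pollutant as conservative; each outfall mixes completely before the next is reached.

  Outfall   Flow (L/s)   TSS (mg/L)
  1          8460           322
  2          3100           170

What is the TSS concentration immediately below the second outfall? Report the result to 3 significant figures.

Below outfall 1: Q → 124500 L/s, C = (116000·30.00 + 8460·322.0)/124500 = 49.85 mg/L.
Below outfall 2: Q → 127600 L/s, C = (124500·49.85 + 3100·170.0)/127600 = 52.77 mg/L.

52.8 mg/L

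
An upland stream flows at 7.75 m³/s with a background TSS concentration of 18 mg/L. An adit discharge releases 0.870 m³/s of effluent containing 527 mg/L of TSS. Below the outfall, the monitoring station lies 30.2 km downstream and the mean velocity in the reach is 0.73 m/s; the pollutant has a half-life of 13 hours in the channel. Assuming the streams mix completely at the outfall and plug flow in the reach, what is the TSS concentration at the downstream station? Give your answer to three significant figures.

37.6 mg/L

After mixing, C = (7.750·18.00 + 0.8700·527.0) / 8.620 = 598.0/8.620 = 69.37 mg/L.
Travel time t = 30.2·1000 / 0.73 = 41370 s = 11.49 h.
Half-life 13 h → k = ln 2 / 13 = 0.05332 h⁻¹ = 1.280 d⁻¹.
After decay, C = 69.37 × e^(−kt) = 69.37 × 0.5419 = 37.59 mg/L.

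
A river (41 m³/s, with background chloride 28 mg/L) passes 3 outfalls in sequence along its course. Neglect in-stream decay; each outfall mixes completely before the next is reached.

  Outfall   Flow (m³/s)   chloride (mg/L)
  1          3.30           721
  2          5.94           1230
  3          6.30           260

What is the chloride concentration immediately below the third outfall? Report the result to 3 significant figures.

221 mg/L

After outfall 1: Q = 41.00 + 3.300 = 44.30 m³/s; C = (41.00·28.00 + 3.300·721.0)/44.30 = 79.62 mg/L.
After outfall 2: Q = 44.30 + 5.940 = 50.24 m³/s; C = (44.30·79.62 + 5.940·1230)/50.24 = 215.6 mg/L.
After outfall 3: Q = 50.24 + 6.300 = 56.54 m³/s; C = (50.24·215.6 + 6.300·260.0)/56.54 = 220.6 mg/L.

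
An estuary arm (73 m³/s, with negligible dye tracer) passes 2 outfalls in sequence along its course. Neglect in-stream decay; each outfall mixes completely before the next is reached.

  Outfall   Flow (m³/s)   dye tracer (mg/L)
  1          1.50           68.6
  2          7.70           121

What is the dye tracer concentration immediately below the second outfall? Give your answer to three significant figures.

12.6 mg/L

Outfall 1: combined Q = 74.50 m³/s; C = (73.00·0 + 1.500·68.60)/74.50 = 1.381 mg/L.
Outfall 2: combined Q = 82.20 m³/s; C = (74.50·1.381 + 7.700·121.0)/82.20 = 12.59 mg/L.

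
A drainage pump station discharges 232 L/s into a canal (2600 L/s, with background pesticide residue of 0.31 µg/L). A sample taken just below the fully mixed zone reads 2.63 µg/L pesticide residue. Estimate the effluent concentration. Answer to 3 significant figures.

28.6 µg/L

Mass balance: 2600·0.3100 + 232.0·Cₑ = 2832·2.630
→ Cₑ = (2832·2.630 − 2600·0.3100) / 232.0 = 28.63 µg/L.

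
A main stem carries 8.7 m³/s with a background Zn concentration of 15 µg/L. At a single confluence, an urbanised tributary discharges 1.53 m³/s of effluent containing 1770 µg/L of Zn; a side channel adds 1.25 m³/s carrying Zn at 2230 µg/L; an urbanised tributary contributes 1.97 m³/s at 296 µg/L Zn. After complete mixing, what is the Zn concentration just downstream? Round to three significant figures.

462 µg/L

Mass balance: C = (8.700·15.00 + 1.530·1770 + 1.250·2230 + 1.970·296.0) / 13.45 = 6209/13.45 = 461.7 µg/L.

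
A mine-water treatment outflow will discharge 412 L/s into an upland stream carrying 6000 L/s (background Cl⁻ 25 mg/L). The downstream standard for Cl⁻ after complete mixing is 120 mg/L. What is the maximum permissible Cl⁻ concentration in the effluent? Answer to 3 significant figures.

1500 mg/L

At the limit, (Qr·Cr + Qe·Cₑ)/(Qr + Qe) = 120:
Cₑ = (6412·120 − 6000·25.00) / 412.0 = 1503 mg/L.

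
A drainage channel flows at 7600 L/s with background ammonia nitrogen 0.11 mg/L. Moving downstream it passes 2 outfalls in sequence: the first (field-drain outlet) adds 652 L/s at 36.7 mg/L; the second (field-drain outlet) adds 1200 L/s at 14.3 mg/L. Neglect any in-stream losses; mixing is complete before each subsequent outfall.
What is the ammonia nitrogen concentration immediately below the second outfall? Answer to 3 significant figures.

After outfall 1: Q = 7600 + 652.0 = 8252 L/s; C = (7600·0.1100 + 652.0·36.70)/8252 = 3.001 mg/L.
After outfall 2: Q = 8252 + 1200 = 9452 L/s; C = (8252·3.001 + 1200·14.30)/9452 = 4.436 mg/L.

4.44 mg/L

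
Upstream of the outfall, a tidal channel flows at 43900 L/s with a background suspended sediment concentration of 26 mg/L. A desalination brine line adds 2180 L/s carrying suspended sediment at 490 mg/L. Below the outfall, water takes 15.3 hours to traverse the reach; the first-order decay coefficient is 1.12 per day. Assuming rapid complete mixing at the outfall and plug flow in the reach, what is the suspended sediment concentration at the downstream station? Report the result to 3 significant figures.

Conservation of mass: C = (43900·26.00 + 2180·490.0) / 46080 = 2210000/46080 = 47.95 mg/L.
Applying C = C₀e^(−kt): 47.95 × 0.4897 = 23.48 mg/L.

23.5 mg/L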